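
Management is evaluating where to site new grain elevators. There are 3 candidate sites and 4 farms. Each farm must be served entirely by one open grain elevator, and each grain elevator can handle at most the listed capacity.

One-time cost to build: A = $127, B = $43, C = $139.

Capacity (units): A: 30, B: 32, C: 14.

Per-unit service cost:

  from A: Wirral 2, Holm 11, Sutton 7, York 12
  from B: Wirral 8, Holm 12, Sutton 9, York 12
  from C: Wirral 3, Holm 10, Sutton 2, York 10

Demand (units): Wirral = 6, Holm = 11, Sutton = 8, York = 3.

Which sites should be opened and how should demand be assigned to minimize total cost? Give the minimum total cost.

Open {B}: Wirral→B 8·6=48, Holm→B 12·11=132, Sutton→B 9·8=72, York→B 12·3=36.
Loads: B carries 28/32. Service 288; fixed 43; total 331.
Next best feasible plan costs 352.

Minimum total cost: 331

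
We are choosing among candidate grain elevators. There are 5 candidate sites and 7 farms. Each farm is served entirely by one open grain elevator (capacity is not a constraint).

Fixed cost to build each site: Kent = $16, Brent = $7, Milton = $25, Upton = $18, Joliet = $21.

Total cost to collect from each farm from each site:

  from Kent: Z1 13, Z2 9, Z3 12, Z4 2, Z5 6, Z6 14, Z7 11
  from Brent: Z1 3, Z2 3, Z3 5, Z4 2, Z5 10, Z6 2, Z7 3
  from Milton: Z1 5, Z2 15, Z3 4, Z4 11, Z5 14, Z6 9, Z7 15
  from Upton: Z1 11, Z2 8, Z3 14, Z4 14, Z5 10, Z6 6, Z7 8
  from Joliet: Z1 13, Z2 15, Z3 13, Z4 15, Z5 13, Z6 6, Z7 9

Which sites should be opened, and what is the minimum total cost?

Open Brent only; minimum total cost 35.

For any fixed open set, each farm goes to its cheapest open site; total = fixed + service.
{Brent}: Z1→Brent 3, Z2→Brent 3, Z3→Brent 5, Z4→Brent 2, Z5→Brent 10, Z6→Brent 2, Z7→Brent 3. Service 28; fixed 7; total 35.
{Kent, Brent}: service 24 + fixed 23 = 47
{Brent, Upton}: Z1→Brent 3, Z2→Brent 3, Z3→Brent 5, Z4→Brent 2, Z5→Brent 10, Z6→Brent 2, Z7→Brent 3. Service 28; fixed 25; total 53.
{Kent, Brent, Milton, Upton, Joliet}: service 23 + fixed 87 = 110
No other subset beats 35.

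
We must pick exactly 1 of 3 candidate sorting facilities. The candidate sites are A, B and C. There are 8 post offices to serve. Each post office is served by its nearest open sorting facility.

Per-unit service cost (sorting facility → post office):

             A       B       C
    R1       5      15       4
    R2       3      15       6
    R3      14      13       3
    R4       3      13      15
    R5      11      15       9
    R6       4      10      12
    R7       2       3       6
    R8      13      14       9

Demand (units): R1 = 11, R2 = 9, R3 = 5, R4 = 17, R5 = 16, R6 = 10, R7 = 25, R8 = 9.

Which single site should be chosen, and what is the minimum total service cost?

With exactly 1 open, each post office uses its cheapest among the chosen.
{A}: R1→A 5·11=55, R2→A 3·9=27, R3→A 14·5=70, R4→A 3·17=51, R5→A 11·16=176, R6→A 4·10=40, R7→A 2·25=50, R8→A 13·9=117. Service cost 586.
{C}: service cost 863
{B}: service cost 1127
Among all 3 size-1 choices, {A} is lowest.

Choose A only; total service cost 586.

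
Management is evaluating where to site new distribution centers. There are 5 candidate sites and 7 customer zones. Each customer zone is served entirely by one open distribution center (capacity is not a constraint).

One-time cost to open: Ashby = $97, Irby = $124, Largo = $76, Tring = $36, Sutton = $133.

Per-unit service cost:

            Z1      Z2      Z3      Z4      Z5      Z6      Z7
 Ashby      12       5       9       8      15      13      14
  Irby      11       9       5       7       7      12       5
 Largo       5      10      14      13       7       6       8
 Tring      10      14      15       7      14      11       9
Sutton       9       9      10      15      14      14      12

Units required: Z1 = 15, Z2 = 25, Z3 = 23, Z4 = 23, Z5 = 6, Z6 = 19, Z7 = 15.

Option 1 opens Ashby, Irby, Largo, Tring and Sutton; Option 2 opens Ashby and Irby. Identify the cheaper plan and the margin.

Option 1: {Ashby, Irby, Largo, Tring, Sutton}: Z1→Largo 5·15=75, Z2→Ashby 5·25=125, Z3→Irby 5·23=115, Z4→Irby 7·23=161, Z5→Irby 7·6=42, Z6→Largo 6·19=114, Z7→Irby 5·15=75. Service 707; fixed 466; total 1173.
Option 2: {Ashby, Irby}: Z1→Irby 11·15=165, Z2→Ashby 5·25=125, Z3→Irby 5·23=115, Z4→Irby 7·23=161, Z5→Irby 7·6=42, Z6→Irby 12·19=228, Z7→Irby 5·15=75. Service 911; fixed 221; total 1132.
Difference: |1173 − 1132| = 41.

Option 2 is cheaper by 41.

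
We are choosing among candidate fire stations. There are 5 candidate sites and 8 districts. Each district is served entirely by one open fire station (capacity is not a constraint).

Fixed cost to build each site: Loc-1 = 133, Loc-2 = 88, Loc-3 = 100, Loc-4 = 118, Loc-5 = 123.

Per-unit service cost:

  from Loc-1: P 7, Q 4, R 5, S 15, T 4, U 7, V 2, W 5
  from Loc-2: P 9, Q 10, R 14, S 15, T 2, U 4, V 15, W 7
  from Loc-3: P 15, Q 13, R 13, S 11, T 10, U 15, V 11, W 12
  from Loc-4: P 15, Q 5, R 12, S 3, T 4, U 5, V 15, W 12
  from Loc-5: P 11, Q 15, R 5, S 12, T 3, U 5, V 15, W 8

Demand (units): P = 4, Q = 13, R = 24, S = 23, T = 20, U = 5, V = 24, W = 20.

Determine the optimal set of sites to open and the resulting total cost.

For any fixed open set, each district goes to its cheapest open site; total = fixed + service.
{Loc-1, Loc-4}: P→Loc-1 7·4=28, Q→Loc-1 4·13=52, R→Loc-1 5·24=120, S→Loc-4 3·23=69, T→Loc-1 4·20=80, U→Loc-4 5·5=25, V→Loc-1 2·24=48, W→Loc-1 5·20=100. Service 522; fixed 251; total 773.
{Loc-1, Loc-2, Loc-4}: service 477 + fixed 339 = 816
{Loc-1, Loc-3, Loc-4}: service 522 + fixed 351 = 873
{Loc-1, Loc-2, Loc-3, Loc-4, Loc-5}: service 477 + fixed 562 = 1039
No other subset beats 773.

Open Loc-1 and Loc-4; minimum total cost 773.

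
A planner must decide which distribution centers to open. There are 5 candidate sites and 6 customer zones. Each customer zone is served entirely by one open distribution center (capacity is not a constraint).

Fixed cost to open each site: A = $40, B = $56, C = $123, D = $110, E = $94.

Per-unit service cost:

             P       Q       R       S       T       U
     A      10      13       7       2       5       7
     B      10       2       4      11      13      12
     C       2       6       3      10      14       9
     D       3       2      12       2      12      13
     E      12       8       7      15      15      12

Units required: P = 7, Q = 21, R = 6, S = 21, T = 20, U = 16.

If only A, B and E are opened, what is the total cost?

Total cost: 580

Each customer zone is assigned to its cheapest site among the open ones.
{A, B, E}: P→A 10·7=70, Q→B 2·21=42, R→B 4·6=24, S→A 2·21=42, T→A 5·20=100, U→A 7·16=112. Service 390; fixed 190; total 580.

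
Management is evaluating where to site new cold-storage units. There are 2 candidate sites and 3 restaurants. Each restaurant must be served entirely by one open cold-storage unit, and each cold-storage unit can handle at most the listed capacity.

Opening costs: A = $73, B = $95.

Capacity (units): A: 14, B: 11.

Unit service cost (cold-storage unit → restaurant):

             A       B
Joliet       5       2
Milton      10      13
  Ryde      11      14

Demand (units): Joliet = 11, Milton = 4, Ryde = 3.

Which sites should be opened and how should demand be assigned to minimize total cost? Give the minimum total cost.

Minimum total cost: 263

Open {A, B}: Joliet→B 2·11=22, Milton→A 10·4=40, Ryde→A 11·3=33.
Loads: A carries 7/14, B carries 11/11. Service 95; fixed 168; total 263.
Next best feasible plan costs 308.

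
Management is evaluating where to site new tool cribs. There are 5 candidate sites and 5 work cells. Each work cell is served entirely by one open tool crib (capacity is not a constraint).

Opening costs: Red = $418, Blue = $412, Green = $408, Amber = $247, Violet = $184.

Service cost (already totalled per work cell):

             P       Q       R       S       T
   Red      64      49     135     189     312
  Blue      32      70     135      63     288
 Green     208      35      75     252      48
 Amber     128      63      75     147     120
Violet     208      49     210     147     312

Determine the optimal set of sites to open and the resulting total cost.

For any fixed open set, each work cell goes to its cheapest open site; total = fixed + service.
{Amber}: P→Amber 128, Q→Amber 63, R→Amber 75, S→Amber 147, T→Amber 120. Service 533; fixed 247; total 780.
{Amber, Violet}: service 519 + fixed 431 = 950
{Blue}: service 588 + fixed 412 = 1000
{Red, Blue, Green, Amber, Violet}: service 253 + fixed 1669 = 1922
No other subset beats 780.

Open Amber only; minimum total cost 780.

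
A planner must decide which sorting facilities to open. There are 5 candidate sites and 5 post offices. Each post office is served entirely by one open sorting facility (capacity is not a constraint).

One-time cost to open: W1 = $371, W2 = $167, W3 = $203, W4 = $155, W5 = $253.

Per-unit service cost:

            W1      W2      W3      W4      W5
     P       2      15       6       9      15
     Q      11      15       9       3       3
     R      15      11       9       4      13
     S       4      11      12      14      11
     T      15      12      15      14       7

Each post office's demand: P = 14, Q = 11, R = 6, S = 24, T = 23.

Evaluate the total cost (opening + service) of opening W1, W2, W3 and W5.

Each post office is assigned to its cheapest site among the open ones.
{W1, W2, W3, W5}: P→W1 2·14=28, Q→W5 3·11=33, R→W3 9·6=54, S→W1 4·24=96, T→W5 7·23=161. Service 372; fixed 994; total 1366.

Total cost: 1366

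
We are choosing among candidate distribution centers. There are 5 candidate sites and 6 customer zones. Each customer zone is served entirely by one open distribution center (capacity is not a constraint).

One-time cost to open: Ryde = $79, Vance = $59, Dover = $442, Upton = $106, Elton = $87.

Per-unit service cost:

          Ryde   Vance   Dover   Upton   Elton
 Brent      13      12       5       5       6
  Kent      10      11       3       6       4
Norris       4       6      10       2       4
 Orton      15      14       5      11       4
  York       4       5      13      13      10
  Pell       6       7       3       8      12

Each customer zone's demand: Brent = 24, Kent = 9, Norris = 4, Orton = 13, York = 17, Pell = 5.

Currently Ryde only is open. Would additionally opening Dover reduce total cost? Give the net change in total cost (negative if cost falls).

Current service cost with {Ryde}: 711.
Adding Dover: each customer zone re-picks its cheapest; new service cost 311, saving 400.
Extra fixed cost: 442. Net change = 442 − 400 = 42.
(Totals: 790 → 832.)

No — net change +42 (cost rises by 42).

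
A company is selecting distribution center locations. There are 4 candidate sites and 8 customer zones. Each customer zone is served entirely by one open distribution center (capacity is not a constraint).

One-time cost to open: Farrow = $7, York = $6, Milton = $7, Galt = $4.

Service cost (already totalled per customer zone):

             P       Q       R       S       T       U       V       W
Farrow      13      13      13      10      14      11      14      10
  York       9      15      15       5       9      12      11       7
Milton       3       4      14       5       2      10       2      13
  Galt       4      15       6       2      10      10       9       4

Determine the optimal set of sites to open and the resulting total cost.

Open Milton and Galt; minimum total cost 44.

For any fixed open set, each customer zone goes to its cheapest open site; total = fixed + service.
{Milton, Galt}: P→Milton 3, Q→Milton 4, R→Galt 6, S→Galt 2, T→Milton 2, U→Milton 10, V→Milton 2, W→Galt 4. Service 33; fixed 11; total 44.
{York, Milton, Galt}: P→Milton 3, Q→Milton 4, R→Galt 6, S→Galt 2, T→Milton 2, U→Milton 10, V→Milton 2, W→Galt 4. Service 33; fixed 17; total 50.
{Farrow, Milton, Galt}: service 33 + fixed 18 = 51
{Farrow, York, Milton, Galt}: P→Milton 3, Q→Milton 4, R→Galt 6, S→Galt 2, T→Milton 2, U→Milton 10, V→Milton 2, W→Galt 4. Service 33; fixed 24; total 57.
No other subset beats 44.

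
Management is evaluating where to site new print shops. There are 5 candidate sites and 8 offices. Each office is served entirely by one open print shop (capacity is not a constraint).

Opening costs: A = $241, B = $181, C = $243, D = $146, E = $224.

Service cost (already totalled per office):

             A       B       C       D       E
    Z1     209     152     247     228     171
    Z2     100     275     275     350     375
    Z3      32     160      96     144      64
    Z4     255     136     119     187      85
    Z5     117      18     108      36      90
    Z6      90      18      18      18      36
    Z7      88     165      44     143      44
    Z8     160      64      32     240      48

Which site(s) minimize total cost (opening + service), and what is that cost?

Open A and B; minimum total cost 1030.

For any fixed open set, each office goes to its cheapest open site; total = fixed + service.
{A, B}: Z1→B 152, Z2→A 100, Z3→A 32, Z4→B 136, Z5→B 18, Z6→B 18, Z7→A 88, Z8→B 64. Service 608; fixed 422; total 1030.
{A, E}: Z1→E 171, Z2→A 100, Z3→A 32, Z4→E 85, Z5→E 90, Z6→E 36, Z7→E 44, Z8→E 48. Service 606; fixed 465; total 1071.
{B, E}: Z1→B 152, Z2→B 275, Z3→E 64, Z4→E 85, Z5→B 18, Z6→B 18, Z7→E 44, Z8→E 48. Service 704; fixed 405; total 1109.
{A, B, C, D, E}: Z1→B 152, Z2→A 100, Z3→A 32, Z4→E 85, Z5→B 18, Z6→B 18, Z7→C 44, Z8→C 32. Service 481; fixed 1035; total 1516.
No other subset beats 1030.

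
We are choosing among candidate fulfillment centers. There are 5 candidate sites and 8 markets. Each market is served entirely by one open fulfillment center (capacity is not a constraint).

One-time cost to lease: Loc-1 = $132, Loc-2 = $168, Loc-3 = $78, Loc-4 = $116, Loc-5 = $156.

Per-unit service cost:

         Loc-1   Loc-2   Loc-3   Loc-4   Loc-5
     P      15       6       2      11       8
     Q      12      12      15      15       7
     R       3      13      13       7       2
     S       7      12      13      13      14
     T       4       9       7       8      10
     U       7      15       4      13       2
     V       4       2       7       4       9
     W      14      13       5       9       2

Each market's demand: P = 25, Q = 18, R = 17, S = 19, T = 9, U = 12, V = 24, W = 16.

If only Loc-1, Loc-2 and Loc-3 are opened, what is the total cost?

Each market is assigned to its cheapest site among the open ones.
{Loc-1, Loc-2, Loc-3}: P→Loc-3 2·25=50, Q→Loc-1 12·18=216, R→Loc-1 3·17=51, S→Loc-1 7·19=133, T→Loc-1 4·9=36, U→Loc-3 4·12=48, V→Loc-2 2·24=48, W→Loc-3 5·16=80. Service 662; fixed 378; total 1040.

Total cost: 1040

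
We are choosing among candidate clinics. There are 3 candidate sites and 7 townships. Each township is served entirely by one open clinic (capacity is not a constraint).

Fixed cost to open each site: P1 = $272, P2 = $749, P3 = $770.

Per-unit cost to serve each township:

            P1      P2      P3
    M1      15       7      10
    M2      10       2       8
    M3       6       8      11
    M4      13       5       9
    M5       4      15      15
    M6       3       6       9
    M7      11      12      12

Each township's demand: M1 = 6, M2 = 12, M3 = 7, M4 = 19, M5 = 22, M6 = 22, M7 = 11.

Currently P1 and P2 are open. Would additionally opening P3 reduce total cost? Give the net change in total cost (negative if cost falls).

Current service cost with {P1, P2}: 478.
Adding P3: each township re-picks its cheapest; new service cost 478, saving 0.
Extra fixed cost: 770. Net change = 770 − 0 = 770.
(Totals: 1499 → 2269.)

No — net change +770 (cost rises by 770).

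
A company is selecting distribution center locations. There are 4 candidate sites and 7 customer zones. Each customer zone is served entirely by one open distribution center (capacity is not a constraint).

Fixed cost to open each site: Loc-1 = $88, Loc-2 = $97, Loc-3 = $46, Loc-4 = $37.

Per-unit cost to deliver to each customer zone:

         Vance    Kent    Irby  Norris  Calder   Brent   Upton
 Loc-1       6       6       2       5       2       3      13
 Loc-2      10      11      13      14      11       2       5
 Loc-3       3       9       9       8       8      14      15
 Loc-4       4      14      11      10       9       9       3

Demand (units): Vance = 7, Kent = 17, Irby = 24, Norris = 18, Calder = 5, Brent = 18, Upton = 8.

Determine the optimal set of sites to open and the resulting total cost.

Open Loc-1 and Loc-4; minimum total cost 481.

For any fixed open set, each customer zone goes to its cheapest open site; total = fixed + service.
{Loc-1, Loc-4}: Vance→Loc-4 4·7=28, Kent→Loc-1 6·17=102, Irby→Loc-1 2·24=48, Norris→Loc-1 5·18=90, Calder→Loc-1 2·5=10, Brent→Loc-1 3·18=54, Upton→Loc-4 3·8=24. Service 356; fixed 125; total 481.
{Loc-1, Loc-3, Loc-4}: Vance→Loc-3 3·7=21, Kent→Loc-1 6·17=102, Irby→Loc-1 2·24=48, Norris→Loc-1 5·18=90, Calder→Loc-1 2·5=10, Brent→Loc-1 3·18=54, Upton→Loc-4 3·8=24. Service 349; fixed 171; total 520.
{Loc-1}: service 450 + fixed 88 = 538
{Loc-1, Loc-2, Loc-3, Loc-4}: service 331 + fixed 268 = 599
No other subset beats 481.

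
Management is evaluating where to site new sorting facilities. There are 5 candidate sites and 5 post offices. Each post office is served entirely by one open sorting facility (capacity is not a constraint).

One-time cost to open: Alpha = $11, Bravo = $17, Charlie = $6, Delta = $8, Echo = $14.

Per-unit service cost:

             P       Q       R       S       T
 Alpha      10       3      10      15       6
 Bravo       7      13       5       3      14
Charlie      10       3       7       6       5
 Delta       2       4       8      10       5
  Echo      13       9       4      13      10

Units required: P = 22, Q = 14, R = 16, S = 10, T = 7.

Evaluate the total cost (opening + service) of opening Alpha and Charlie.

Each post office is assigned to its cheapest site among the open ones.
{Alpha, Charlie}: P→Alpha 10·22=220, Q→Alpha 3·14=42, R→Charlie 7·16=112, S→Charlie 6·10=60, T→Charlie 5·7=35. Service 469; fixed 17; total 486.

Total cost: 486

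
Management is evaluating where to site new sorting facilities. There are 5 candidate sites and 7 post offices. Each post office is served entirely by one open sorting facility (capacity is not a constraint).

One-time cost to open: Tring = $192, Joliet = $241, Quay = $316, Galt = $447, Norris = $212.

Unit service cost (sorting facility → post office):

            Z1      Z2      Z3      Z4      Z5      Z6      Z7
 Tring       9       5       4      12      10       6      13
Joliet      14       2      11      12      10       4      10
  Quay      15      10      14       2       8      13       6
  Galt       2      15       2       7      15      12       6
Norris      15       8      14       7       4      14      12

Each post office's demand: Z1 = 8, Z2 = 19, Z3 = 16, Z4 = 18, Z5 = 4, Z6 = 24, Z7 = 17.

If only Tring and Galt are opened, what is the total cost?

Each post office is assigned to its cheapest site among the open ones.
{Tring, Galt}: Z1→Galt 2·8=16, Z2→Tring 5·19=95, Z3→Galt 2·16=32, Z4→Galt 7·18=126, Z5→Tring 10·4=40, Z6→Tring 6·24=144, Z7→Galt 6·17=102. Service 555; fixed 639; total 1194.

Total cost: 1194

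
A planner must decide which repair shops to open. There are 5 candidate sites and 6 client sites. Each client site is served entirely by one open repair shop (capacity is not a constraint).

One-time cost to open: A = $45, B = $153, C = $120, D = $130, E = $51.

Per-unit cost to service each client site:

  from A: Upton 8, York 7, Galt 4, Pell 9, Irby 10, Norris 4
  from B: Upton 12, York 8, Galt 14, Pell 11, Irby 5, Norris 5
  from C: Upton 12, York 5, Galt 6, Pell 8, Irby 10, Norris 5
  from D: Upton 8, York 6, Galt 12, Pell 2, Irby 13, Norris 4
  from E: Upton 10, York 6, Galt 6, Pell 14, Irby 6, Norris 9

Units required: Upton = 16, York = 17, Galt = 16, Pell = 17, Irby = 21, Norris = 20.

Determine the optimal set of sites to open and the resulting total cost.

Open D and E; minimum total cost 747.

For any fixed open set, each client site goes to its cheapest open site; total = fixed + service.
{D, E}: Upton→D 8·16=128, York→D 6·17=102, Galt→E 6·16=96, Pell→D 2·17=34, Irby→E 6·21=126, Norris→D 4·20=80. Service 566; fixed 181; total 747.
{A, E}: service 653 + fixed 96 = 749
{A, D, E}: service 534 + fixed 226 = 760
{A, B, C, D, E}: service 496 + fixed 499 = 995
No other subset beats 747.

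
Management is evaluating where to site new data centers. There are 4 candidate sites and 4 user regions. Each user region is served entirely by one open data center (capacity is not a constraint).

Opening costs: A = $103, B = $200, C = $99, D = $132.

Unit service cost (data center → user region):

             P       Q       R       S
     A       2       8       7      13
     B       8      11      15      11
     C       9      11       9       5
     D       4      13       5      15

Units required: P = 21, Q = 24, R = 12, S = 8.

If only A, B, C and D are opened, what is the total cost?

Total cost: 868

Each user region is assigned to its cheapest site among the open ones.
{A, B, C, D}: P→A 2·21=42, Q→A 8·24=192, R→D 5·12=60, S→C 5·8=40. Service 334; fixed 534; total 868.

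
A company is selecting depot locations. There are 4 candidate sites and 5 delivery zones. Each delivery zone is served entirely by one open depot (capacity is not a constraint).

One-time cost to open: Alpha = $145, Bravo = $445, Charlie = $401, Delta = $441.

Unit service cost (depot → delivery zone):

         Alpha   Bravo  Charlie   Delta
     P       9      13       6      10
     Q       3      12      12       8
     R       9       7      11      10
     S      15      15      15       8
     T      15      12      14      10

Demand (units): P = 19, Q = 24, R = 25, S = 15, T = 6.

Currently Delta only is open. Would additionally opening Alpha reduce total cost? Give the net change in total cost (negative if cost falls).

Yes — net change −19 (cost falls by 19).

Current service cost with {Delta}: 812.
Adding Alpha: each delivery zone re-picks its cheapest; new service cost 648, saving 164.
Extra fixed cost: 145. Net change = 145 − 164 = -19.
(Totals: 1253 → 1234.)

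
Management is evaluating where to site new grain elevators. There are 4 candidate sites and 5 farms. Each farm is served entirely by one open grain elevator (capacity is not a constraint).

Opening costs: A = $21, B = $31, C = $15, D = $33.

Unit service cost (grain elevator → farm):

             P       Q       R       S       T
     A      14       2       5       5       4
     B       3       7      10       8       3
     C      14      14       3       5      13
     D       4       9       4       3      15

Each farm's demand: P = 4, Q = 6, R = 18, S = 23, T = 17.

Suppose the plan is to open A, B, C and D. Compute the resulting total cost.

Each farm is assigned to its cheapest site among the open ones.
{A, B, C, D}: P→B 3·4=12, Q→A 2·6=12, R→C 3·18=54, S→D 3·23=69, T→B 3·17=51. Service 198; fixed 100; total 298.

Total cost: 298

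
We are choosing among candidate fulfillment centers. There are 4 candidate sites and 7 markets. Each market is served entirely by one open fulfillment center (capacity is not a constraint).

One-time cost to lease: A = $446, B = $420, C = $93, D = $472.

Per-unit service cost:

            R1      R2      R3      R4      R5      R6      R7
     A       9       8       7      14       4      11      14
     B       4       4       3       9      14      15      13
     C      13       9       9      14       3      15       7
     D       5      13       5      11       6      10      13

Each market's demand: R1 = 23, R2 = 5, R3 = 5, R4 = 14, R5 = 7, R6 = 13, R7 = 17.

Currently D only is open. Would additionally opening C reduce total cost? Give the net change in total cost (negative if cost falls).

Yes — net change −50 (cost falls by 50).

Current service cost with {D}: 752.
Adding C: each market re-picks its cheapest; new service cost 609, saving 143.
Extra fixed cost: 93. Net change = 93 − 143 = -50.
(Totals: 1224 → 1174.)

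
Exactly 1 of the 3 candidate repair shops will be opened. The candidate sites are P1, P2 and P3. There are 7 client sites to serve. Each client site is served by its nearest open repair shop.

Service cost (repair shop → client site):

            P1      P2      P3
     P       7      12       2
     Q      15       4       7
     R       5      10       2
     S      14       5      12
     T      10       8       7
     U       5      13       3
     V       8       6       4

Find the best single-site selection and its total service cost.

Choose P3 only; total service cost 37.

With exactly 1 open, each client site uses its cheapest among the chosen.
{P3}: P→P3 2, Q→P3 7, R→P3 2, S→P3 12, T→P3 7, U→P3 3, V→P3 4. Service cost 37.
{P2}: service cost 58
{P1}: service cost 64
Among all 3 size-1 choices, {P3} is lowest.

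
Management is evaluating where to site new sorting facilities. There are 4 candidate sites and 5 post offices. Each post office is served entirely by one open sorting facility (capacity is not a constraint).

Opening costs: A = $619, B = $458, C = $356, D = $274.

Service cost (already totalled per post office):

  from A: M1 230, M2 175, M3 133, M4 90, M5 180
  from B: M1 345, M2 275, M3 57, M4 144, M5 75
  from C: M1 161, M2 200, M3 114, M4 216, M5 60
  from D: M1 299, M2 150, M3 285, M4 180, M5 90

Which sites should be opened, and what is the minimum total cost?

Open C only; minimum total cost 1107.

For any fixed open set, each post office goes to its cheapest open site; total = fixed + service.
{C}: M1→C 161, M2→C 200, M3→C 114, M4→C 216, M5→C 60. Service 751; fixed 356; total 1107.
{D}: M1→D 299, M2→D 150, M3→D 285, M4→D 180, M5→D 90. Service 1004; fixed 274; total 1278.
{C, D}: service 665 + fixed 630 = 1295
{A, B, C, D}: service 518 + fixed 1707 = 2225
No other subset beats 1107.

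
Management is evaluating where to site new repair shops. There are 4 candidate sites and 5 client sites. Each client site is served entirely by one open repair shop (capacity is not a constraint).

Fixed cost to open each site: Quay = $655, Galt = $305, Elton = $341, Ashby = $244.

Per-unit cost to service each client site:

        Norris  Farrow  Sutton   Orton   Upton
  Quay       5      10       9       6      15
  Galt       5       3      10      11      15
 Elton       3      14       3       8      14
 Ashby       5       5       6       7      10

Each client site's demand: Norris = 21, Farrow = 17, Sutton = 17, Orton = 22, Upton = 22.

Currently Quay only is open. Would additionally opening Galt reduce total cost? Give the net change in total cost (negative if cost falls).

Current service cost with {Quay}: 890.
Adding Galt: each client site re-picks its cheapest; new service cost 771, saving 119.
Extra fixed cost: 305. Net change = 305 − 119 = 186.
(Totals: 1545 → 1731.)

No — net change +186 (cost rises by 186).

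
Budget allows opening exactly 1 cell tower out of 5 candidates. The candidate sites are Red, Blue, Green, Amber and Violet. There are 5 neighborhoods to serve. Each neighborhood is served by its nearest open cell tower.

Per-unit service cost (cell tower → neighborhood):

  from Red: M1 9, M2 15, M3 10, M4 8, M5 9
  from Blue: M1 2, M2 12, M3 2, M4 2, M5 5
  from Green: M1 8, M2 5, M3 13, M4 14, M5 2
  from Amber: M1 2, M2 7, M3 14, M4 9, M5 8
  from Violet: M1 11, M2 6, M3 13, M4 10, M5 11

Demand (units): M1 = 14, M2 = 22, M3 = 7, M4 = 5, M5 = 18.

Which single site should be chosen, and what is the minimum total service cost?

Choose Blue only; total service cost 406.

With exactly 1 open, each neighborhood uses its cheapest among the chosen.
{Blue}: M1→Blue 2·14=28, M2→Blue 12·22=264, M3→Blue 2·7=14, M4→Blue 2·5=10, M5→Blue 5·18=90. Service cost 406.
{Green}: service cost 419
{Amber}: service cost 469
Among all 5 size-1 choices, {Blue} is lowest.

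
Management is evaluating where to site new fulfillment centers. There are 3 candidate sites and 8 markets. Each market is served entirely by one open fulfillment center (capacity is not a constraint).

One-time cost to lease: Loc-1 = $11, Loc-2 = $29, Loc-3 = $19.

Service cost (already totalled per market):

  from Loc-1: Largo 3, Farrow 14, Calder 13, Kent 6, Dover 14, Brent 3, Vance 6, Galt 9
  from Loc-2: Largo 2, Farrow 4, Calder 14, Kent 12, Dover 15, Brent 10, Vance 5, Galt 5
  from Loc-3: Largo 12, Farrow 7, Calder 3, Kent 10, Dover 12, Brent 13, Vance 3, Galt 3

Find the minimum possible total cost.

Minimum total cost: 70

For any fixed open set, each market goes to its cheapest open site; total = fixed + service.
{Loc-1, Loc-3}: Largo→Loc-1 3, Farrow→Loc-3 7, Calder→Loc-3 3, Kent→Loc-1 6, Dover→Loc-3 12, Brent→Loc-1 3, Vance→Loc-3 3, Galt→Loc-3 3. Service 40; fixed 30; total 70.
{Loc-1}: service 68 + fixed 11 = 79
{Loc-3}: Largo→Loc-3 12, Farrow→Loc-3 7, Calder→Loc-3 3, Kent→Loc-3 10, Dover→Loc-3 12, Brent→Loc-3 13, Vance→Loc-3 3, Galt→Loc-3 3. Service 63; fixed 19; total 82.
{Loc-1, Loc-2, Loc-3}: service 36 + fixed 59 = 95
(All 7 nonempty subsets were checked; Loc-1 and Loc-3 is lowest.)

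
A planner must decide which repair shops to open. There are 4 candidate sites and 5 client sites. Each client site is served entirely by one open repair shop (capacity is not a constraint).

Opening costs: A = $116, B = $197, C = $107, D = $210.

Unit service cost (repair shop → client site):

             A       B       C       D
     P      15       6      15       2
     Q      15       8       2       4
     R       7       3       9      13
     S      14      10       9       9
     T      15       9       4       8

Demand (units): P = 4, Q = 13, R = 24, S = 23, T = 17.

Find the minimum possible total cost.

For any fixed open set, each client site goes to its cheapest open site; total = fixed + service.
{C}: P→C 15·4=60, Q→C 2·13=26, R→C 9·24=216, S→C 9·23=207, T→C 4·17=68. Service 577; fixed 107; total 684.
{B, C}: service 397 + fixed 304 = 701
{A, C}: service 529 + fixed 223 = 752
{A, B, C, D}: service 381 + fixed 630 = 1011
(All 15 nonempty subsets were checked; C only is lowest.)

Minimum total cost: 684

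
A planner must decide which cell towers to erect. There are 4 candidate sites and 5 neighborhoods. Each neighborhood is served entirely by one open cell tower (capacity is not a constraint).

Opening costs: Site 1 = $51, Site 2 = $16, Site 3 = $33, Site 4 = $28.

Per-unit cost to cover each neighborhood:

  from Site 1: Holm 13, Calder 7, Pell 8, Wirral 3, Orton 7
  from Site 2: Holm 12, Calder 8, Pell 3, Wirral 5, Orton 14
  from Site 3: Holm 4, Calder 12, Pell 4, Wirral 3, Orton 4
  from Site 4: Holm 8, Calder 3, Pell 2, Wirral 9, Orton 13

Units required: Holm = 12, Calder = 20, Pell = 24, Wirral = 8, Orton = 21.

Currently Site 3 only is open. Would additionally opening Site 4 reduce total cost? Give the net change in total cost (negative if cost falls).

Yes — net change −200 (cost falls by 200).

Current service cost with {Site 3}: 492.
Adding Site 4: each neighborhood re-picks its cheapest; new service cost 264, saving 228.
Extra fixed cost: 28. Net change = 28 − 228 = -200.
(Totals: 525 → 325.)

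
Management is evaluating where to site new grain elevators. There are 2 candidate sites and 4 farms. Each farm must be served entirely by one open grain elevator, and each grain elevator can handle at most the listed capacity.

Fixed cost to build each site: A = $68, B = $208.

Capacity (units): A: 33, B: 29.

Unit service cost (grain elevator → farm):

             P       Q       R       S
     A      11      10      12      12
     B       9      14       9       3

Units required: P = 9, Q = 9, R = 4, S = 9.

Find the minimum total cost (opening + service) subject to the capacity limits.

Open {A}: P→A 11·9=99, Q→A 10·9=90, R→A 12·4=48, S→A 12·9=108.
Loads: A carries 31/33. Service 345; fixed 68; total 413.
Next best feasible plan costs 510.

Minimum total cost: 413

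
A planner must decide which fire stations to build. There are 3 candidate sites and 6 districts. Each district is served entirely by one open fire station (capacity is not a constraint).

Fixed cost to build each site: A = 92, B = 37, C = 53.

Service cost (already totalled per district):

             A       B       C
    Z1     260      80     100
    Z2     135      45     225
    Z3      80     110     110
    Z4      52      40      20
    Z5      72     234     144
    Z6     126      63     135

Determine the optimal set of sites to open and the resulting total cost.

For any fixed open set, each district goes to its cheapest open site; total = fixed + service.
{A, B}: Z1→B 80, Z2→B 45, Z3→A 80, Z4→B 40, Z5→A 72, Z6→B 63. Service 380; fixed 129; total 509.
{A, B, C}: Z1→B 80, Z2→B 45, Z3→A 80, Z4→C 20, Z5→A 72, Z6→B 63. Service 360; fixed 182; total 542.
{B, C}: service 462 + fixed 90 = 552
{B}: service 572 + fixed 37 = 609
No other subset beats 509.

Open A and B; minimum total cost 509.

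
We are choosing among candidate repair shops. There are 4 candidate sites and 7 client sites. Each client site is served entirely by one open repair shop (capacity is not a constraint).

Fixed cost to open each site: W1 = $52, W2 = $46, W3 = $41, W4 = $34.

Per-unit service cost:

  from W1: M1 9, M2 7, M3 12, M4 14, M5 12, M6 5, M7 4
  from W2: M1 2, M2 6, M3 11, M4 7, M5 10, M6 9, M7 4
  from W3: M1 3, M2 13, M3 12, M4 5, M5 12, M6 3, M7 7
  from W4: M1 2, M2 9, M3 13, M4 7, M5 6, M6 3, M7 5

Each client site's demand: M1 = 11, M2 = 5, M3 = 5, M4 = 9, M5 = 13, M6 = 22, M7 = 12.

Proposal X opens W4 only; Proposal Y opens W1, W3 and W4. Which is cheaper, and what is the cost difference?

Proposal X is cheaper by 48.

Proposal X: {W4}: M1→W4 2·11=22, M2→W4 9·5=45, M3→W4 13·5=65, M4→W4 7·9=63, M5→W4 6·13=78, M6→W4 3·22=66, M7→W4 5·12=60. Service 399; fixed 34; total 433.
Proposal Y: {W1, W3, W4}: M1→W4 2·11=22, M2→W1 7·5=35, M3→W1 12·5=60, M4→W3 5·9=45, M5→W4 6·13=78, M6→W3 3·22=66, M7→W1 4·12=48. Service 354; fixed 127; total 481.
Difference: |433 − 481| = 48.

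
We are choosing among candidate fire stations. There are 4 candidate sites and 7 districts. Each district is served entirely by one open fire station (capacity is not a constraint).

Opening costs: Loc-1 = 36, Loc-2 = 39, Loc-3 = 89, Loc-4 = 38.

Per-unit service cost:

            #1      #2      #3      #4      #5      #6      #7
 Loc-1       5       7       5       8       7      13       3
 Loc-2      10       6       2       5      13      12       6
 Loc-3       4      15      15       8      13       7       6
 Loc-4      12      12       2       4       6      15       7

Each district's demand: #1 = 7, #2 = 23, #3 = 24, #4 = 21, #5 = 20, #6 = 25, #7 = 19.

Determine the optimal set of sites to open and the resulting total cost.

Open Loc-1, Loc-3 and Loc-4; minimum total cost 836.

For any fixed open set, each district goes to its cheapest open site; total = fixed + service.
{Loc-1, Loc-3, Loc-4}: #1→Loc-3 4·7=28, #2→Loc-1 7·23=161, #3→Loc-4 2·24=48, #4→Loc-4 4·21=84, #5→Loc-4 6·20=120, #6→Loc-3 7·25=175, #7→Loc-1 3·19=57. Service 673; fixed 163; total 836.
{Loc-1, Loc-2, Loc-3, Loc-4}: #1→Loc-3 4·7=28, #2→Loc-2 6·23=138, #3→Loc-2 2·24=48, #4→Loc-4 4·21=84, #5→Loc-4 6·20=120, #6→Loc-3 7·25=175, #7→Loc-1 3·19=57. Service 650; fixed 202; total 852.
{Loc-1, Loc-2, Loc-3}: #1→Loc-3 4·7=28, #2→Loc-2 6·23=138, #3→Loc-2 2·24=48, #4→Loc-2 5·21=105, #5→Loc-1 7·20=140, #6→Loc-3 7·25=175, #7→Loc-1 3·19=57. Service 691; fixed 164; total 855.
{Loc-1}: service 1006 + fixed 36 = 1042
No other subset beats 836.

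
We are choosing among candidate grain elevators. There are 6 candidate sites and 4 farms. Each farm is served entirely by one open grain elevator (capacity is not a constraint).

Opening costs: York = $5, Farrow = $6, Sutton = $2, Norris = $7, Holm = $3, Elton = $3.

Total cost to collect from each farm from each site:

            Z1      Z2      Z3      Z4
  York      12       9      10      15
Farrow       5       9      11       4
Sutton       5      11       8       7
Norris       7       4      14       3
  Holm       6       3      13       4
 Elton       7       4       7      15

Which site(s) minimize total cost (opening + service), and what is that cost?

For any fixed open set, each farm goes to its cheapest open site; total = fixed + service.
{Sutton, Holm}: Z1→Sutton 5, Z2→Holm 3, Z3→Sutton 8, Z4→Holm 4. Service 20; fixed 5; total 25.
{Holm, Elton}: service 20 + fixed 6 = 26
{Sutton, Holm, Elton}: service 19 + fixed 8 = 27
{York, Farrow, Sutton, Norris, Holm, Elton}: service 18 + fixed 26 = 44
No other subset beats 25.

Open Sutton and Holm; minimum total cost 25.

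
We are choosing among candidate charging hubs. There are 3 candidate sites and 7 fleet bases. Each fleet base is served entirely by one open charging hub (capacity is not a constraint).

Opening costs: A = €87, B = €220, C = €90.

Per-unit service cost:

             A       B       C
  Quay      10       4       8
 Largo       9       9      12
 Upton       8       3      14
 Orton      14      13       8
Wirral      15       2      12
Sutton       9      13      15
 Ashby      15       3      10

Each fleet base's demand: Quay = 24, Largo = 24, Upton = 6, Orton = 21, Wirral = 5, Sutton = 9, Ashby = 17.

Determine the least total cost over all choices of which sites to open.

For any fixed open set, each fleet base goes to its cheapest open site; total = fixed + service.
{B, C}: Quay→B 4·24=96, Largo→B 9·24=216, Upton→B 3·6=18, Orton→C 8·21=168, Wirral→B 2·5=10, Sutton→B 13·9=117, Ashby→B 3·17=51. Service 676; fixed 310; total 986.
{B}: Quay→B 4·24=96, Largo→B 9·24=216, Upton→B 3·6=18, Orton→B 13·21=273, Wirral→B 2·5=10, Sutton→B 13·9=117, Ashby→B 3·17=51. Service 781; fixed 220; total 1001.
{A, B, C}: Quay→B 4·24=96, Largo→A 9·24=216, Upton→B 3·6=18, Orton→C 8·21=168, Wirral→B 2·5=10, Sutton→A 9·9=81, Ashby→B 3·17=51. Service 640; fixed 397; total 1037.
{A}: service 1209 + fixed 87 = 1296
No other subset beats 986.

Minimum total cost: 986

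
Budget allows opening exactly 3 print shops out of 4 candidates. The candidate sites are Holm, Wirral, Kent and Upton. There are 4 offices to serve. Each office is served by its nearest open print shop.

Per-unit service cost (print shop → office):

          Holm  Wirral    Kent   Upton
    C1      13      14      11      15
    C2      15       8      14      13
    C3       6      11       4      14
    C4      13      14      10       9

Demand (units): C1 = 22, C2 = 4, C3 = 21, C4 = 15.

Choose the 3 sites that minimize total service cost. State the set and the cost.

Choose Wirral, Kent and Upton; total service cost 493.

With exactly 3 open, each office uses its cheapest among the chosen.
{Wirral, Kent, Upton}: C1→Kent 11·22=242, C2→Wirral 8·4=32, C3→Kent 4·21=84, C4→Upton 9·15=135. Service cost 493.
{Holm, Wirral, Kent}: service cost 508
{Holm, Kent, Upton}: service cost 513
Among all 4 size-3 choices, {Wirral, Kent, Upton} is lowest.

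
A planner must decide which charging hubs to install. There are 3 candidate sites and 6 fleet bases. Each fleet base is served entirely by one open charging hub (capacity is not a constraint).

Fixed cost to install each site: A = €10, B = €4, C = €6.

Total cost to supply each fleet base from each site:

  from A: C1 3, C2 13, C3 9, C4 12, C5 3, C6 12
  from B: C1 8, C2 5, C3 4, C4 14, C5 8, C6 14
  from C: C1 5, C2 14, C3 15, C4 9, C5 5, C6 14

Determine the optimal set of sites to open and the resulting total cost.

For any fixed open set, each fleet base goes to its cheapest open site; total = fixed + service.
{B, C}: C1→C 5, C2→B 5, C3→B 4, C4→C 9, C5→C 5, C6→B 14. Service 42; fixed 10; total 52.
{A, B}: C1→A 3, C2→B 5, C3→B 4, C4→A 12, C5→A 3, C6→A 12. Service 39; fixed 14; total 53.
{A, B, C}: C1→A 3, C2→B 5, C3→B 4, C4→C 9, C5→A 3, C6→A 12. Service 36; fixed 20; total 56.
{B}: C1→B 8, C2→B 5, C3→B 4, C4→B 14, C5→B 8, C6→B 14. Service 53; fixed 4; total 57.
No other subset beats 52.

Open B and C; minimum total cost 52.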